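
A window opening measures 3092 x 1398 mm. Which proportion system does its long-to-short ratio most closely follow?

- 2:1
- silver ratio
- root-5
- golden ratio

root-5

3092/1398 ≈ 2.212. Nearest candidates are root-5 (2.236, off by 0.024) and silver ratio (2.414, off by 0.202).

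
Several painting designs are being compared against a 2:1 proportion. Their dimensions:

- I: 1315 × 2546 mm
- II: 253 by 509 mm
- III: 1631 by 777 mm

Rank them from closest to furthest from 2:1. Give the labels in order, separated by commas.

I: 2546/1315 ≈ 1.936 → |1.936 − 2.000| = 0.064
II: 509/253 ≈ 2.012 → |2.012 − 2.000| = 0.012
III: 1631/777 ≈ 2.099 → |2.099 − 2.000| = 0.099

II, I, III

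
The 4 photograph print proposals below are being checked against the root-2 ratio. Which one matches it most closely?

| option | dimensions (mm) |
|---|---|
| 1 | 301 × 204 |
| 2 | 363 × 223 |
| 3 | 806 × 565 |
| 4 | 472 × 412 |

3

Target root-2 ≈ 1.414.
1: 1.475 (Δ0.061)  2: 1.628 (Δ0.214)  3: 1.427 (Δ0.013)  4: 1.146 (Δ0.268)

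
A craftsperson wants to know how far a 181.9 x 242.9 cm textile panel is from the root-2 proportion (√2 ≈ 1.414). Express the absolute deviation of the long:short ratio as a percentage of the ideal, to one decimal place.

Ratio = 242.9 / 181.9 ≈ 1.3353.
Ideal root-2 ≈ 1.4142. |1.3353 − 1.4142| / 1.4142 ≈ 5.58% → 5.6%.

5.6%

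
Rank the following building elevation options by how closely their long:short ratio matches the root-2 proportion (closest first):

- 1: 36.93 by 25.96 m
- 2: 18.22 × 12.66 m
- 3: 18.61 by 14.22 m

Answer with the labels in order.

Ratios: 1 = 36.93 / 25.96 ≈ 1.423; 2 = 18.22 / 12.66 ≈ 1.439; 3 = 18.61 / 14.22 ≈ 1.309.
|Δ from 1.414|: 1 0.009; 2 0.025; 3 0.105.

1, 2, 3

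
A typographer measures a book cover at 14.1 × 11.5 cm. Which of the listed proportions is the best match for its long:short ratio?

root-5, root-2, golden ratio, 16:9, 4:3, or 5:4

5:4

Ratio = 14.1 / 11.5 ≈ 1.226.
Distances: root-5 2.236 (Δ 1.010); root-2 1.414 (Δ 0.188); golden ratio 1.618 (Δ 0.392); 16:9 1.778 (Δ 0.552); 4:3 1.333 (Δ 0.107); 5:4 1.250 (Δ 0.024).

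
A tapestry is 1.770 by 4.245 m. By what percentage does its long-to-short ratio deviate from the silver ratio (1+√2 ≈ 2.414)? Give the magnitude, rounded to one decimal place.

0.7%

Ratio = 4.245 / 1.770 ≈ 2.3983.
Ideal silver ratio ≈ 2.4142. |2.3983 − 2.4142| / 2.4142 ≈ 0.66% → 0.7%.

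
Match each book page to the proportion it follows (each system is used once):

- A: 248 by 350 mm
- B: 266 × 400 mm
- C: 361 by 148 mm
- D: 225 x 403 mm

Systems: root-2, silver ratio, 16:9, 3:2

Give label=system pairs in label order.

A=root-2, B=3:2, C=silver ratio, D=16:9

A = 350/248 ≈ 1.411 → root-2 (1.414)
B = 400/266 ≈ 1.504 → 3:2 (1.500)
C = 361/148 ≈ 2.439 → silver ratio (2.414)
D = 403/225 ≈ 1.791 → 16:9 (1.778)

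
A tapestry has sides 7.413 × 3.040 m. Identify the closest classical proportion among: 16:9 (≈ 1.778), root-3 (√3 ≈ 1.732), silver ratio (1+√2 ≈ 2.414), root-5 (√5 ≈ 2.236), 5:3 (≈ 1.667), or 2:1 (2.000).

7.413/3.040 ≈ 2.438. Nearest candidates are silver ratio (2.414, off by 0.024) and root-5 (2.236, off by 0.202).

silver ratio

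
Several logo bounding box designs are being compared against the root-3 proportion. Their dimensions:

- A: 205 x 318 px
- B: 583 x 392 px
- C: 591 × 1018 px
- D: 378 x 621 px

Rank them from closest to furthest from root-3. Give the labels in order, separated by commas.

Ratios: A = 318 / 205 ≈ 1.551; B = 583 / 392 ≈ 1.487; C = 1018 / 591 ≈ 1.723; D = 621 / 378 ≈ 1.643.
|Δ from 1.732|: A 0.181; B 0.245; C 0.009; D 0.089.

C, D, A, B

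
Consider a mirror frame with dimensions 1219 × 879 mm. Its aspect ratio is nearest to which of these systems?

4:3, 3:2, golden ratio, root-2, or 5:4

root-2

1219/879 ≈ 1.387. Nearest candidates are root-2 (1.414, off by 0.027) and 4:3 (1.333, off by 0.054).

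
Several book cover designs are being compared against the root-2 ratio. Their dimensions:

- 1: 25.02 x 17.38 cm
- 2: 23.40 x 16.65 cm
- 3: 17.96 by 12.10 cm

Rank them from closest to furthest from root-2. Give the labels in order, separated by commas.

1: 25.02/17.38 ≈ 1.440 → |1.440 − 1.414| = 0.026
2: 23.40/16.65 ≈ 1.405 → |1.405 − 1.414| = 0.009
3: 17.96/12.10 ≈ 1.484 → |1.484 − 1.414| = 0.070

2, 1, 3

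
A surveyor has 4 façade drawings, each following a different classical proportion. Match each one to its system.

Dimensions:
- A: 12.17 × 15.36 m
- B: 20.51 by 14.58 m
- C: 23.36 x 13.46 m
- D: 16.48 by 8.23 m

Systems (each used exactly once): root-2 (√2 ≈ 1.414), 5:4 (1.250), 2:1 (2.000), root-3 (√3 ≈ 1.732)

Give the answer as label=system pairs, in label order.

A=5:4, B=root-2, C=root-3, D=2:1

A = 15.36/12.17 ≈ 1.262 → 5:4 (1.250)
B = 20.51/14.58 ≈ 1.407 → root-2 (1.414)
C = 23.36/13.46 ≈ 1.736 → root-3 (1.732)
D = 16.48/8.23 ≈ 2.002 → 2:1 (2.000)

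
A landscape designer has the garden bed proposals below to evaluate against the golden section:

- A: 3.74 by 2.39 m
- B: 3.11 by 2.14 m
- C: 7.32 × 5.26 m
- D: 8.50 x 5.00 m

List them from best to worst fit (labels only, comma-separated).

A, D, B, C

Ratios: A = 3.74 / 2.39 ≈ 1.565; B = 3.11 / 2.14 ≈ 1.453; C = 7.32 / 5.26 ≈ 1.392; D = 8.50 / 5.00 ≈ 1.700.
|Δ from 1.618|: A 0.053; B 0.165; C 0.226; D 0.082.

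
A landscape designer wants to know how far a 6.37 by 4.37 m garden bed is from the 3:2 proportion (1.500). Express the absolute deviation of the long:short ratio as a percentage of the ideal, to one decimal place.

Ratio = 6.37 / 4.37 ≈ 1.4577.
Ideal 3:2 = 1.5000. |1.4577 − 1.5000| / 1.5000 ≈ 2.82% → 2.8%.

2.8%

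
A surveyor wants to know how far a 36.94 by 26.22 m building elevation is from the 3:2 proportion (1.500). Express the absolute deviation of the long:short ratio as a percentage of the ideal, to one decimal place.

Ratio = 36.94 / 26.22 ≈ 1.4088.
Ideal 3:2 = 1.5000. |1.4088 − 1.5000| / 1.5000 ≈ 6.08% → 6.1%.

6.1%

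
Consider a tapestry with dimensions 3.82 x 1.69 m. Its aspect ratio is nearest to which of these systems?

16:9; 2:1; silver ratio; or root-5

3.82/1.69 ≈ 2.260. Nearest candidates are root-5 (2.236, off by 0.024) and silver ratio (2.414, off by 0.154).

root-5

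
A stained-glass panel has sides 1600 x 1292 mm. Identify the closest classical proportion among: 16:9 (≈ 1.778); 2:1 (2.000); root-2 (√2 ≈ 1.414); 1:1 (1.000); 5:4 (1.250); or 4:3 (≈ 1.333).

5:4

1600/1292 ≈ 1.238. Nearest candidates are 5:4 (1.250, off by 0.012) and 4:3 (1.333, off by 0.095).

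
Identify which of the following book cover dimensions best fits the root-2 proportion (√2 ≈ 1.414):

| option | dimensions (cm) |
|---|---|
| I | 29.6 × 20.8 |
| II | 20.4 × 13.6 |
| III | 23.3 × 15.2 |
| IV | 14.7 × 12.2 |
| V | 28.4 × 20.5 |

Target root-2 ≈ 1.414.
I: 1.423 (Δ0.009)  II: 1.500 (Δ0.086)  III: 1.533 (Δ0.119)  IV: 1.205 (Δ0.209)  V: 1.385 (Δ0.029)

I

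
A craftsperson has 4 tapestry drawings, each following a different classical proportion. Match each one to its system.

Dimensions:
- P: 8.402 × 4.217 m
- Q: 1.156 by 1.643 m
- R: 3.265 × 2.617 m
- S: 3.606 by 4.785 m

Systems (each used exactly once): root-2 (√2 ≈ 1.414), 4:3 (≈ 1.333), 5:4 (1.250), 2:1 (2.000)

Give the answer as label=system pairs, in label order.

P=2:1, Q=root-2, R=5:4, S=4:3

Ratios: P ≈ 1.992; Q ≈ 1.421; R ≈ 1.248; S ≈ 1.327.
Targets: root-2 ≈ 1.414; 4:3 ≈ 1.333; 5:4 ≈ 1.250; 2:1 ≈ 2.000.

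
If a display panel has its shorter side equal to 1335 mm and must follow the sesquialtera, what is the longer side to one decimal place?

2002.5 mm

3:2 = 1.50000.
Longer side = 1335 × 1.50000 ≈ 2002.500 → 2002.5 mm.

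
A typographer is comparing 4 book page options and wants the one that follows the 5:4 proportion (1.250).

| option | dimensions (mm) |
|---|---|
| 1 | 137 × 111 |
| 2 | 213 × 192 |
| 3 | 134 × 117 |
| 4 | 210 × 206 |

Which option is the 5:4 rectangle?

Target 5:4 ≈ 1.250.
1: 1.234 (Δ0.016)  2: 1.109 (Δ0.141)  3: 1.145 (Δ0.105)  4: 1.019 (Δ0.231)

1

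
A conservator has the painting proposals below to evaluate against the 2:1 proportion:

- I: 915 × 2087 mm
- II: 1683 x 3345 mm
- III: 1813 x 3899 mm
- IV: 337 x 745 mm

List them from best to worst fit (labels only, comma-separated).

Ratios: I = 2087 / 915 ≈ 2.281; II = 3345 / 1683 ≈ 1.988; III = 3899 / 1813 ≈ 2.151; IV = 745 / 337 ≈ 2.211.
|Δ from 2.000|: I 0.281; II 0.012; III 0.151; IV 0.211.

II, III, IV, I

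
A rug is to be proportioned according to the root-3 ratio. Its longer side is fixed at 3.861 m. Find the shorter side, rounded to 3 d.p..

root-3 ≈ 1.73205.
Shorter side = 3.861 ÷ 1.73205 ≈ 2.22915 → 2.229 m.

2.229 m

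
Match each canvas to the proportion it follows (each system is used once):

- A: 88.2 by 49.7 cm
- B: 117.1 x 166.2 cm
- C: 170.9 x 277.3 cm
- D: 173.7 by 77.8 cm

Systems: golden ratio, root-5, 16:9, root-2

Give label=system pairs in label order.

A = 88.2/49.7 ≈ 1.775 → 16:9 (1.778)
B = 166.2/117.1 ≈ 1.419 → root-2 (1.414)
C = 277.3/170.9 ≈ 1.623 → golden ratio (1.618)
D = 173.7/77.8 ≈ 2.233 → root-5 (2.236)

A=16:9, B=root-2, C=golden ratio, D=root-5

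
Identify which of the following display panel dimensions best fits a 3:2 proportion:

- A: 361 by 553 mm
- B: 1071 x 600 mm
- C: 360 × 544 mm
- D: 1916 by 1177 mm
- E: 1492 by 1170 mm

C

Target 3:2 ≈ 1.500.
A: 1.532 (Δ0.032)  B: 1.785 (Δ0.285)  C: 1.511 (Δ0.011)  D: 1.628 (Δ0.128)  E: 1.275 (Δ0.225)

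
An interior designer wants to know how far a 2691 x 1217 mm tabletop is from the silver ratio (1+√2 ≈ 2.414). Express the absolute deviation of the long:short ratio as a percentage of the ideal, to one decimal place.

Ratio = 2691 / 1217 ≈ 2.2112.
Ideal silver ratio ≈ 2.4142. |2.2112 − 2.4142| / 2.4142 ≈ 8.41% → 8.4%.

8.4%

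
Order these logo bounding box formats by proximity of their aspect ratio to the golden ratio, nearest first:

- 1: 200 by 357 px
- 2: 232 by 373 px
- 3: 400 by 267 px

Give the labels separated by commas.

Ratios: 1 = 357 / 200 ≈ 1.785; 2 = 373 / 232 ≈ 1.608; 3 = 400 / 267 ≈ 1.498.
|Δ from 1.618|: 1 0.167; 2 0.010; 3 0.120.

2, 3, 1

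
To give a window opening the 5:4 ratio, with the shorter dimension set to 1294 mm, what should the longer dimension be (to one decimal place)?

5:4 = 1.25000.
Longer side = 1294 × 1.25000 ≈ 1617.500 → 1617.5 mm.

1617.5 mm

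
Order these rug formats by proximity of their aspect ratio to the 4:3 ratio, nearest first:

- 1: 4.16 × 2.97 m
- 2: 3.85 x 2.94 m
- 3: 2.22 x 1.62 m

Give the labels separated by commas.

2, 3, 1

Ratios: 1 = 4.16 / 2.97 ≈ 1.401; 2 = 3.85 / 2.94 ≈ 1.310; 3 = 2.22 / 1.62 ≈ 1.370.
|Δ from 1.333|: 1 0.068; 2 0.023; 3 0.037.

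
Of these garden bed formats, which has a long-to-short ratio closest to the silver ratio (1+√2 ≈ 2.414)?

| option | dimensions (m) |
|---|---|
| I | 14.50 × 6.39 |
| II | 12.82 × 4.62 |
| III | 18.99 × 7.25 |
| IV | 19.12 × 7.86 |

IV

Target silver ratio ≈ 2.414.
I: 2.269 (Δ0.145)  II: 2.775 (Δ0.361)  III: 2.619 (Δ0.205)  IV: 2.433 (Δ0.019)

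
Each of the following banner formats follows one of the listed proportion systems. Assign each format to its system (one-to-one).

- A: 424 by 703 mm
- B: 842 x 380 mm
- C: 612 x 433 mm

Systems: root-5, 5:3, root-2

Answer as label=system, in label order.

A=5:3, B=root-5, C=root-2

Ratios: A ≈ 1.658; B ≈ 2.216; C ≈ 1.413.
Targets: root-5 ≈ 2.236; 5:3 ≈ 1.667; root-2 ≈ 1.414.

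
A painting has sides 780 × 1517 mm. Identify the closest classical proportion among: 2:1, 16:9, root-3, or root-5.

Ratio = 1517 / 780 ≈ 1.945.
Distances: 2:1 2.000 (Δ 0.055); 16:9 1.778 (Δ 0.167); root-3 1.732 (Δ 0.213); root-5 2.236 (Δ 0.291).

2:1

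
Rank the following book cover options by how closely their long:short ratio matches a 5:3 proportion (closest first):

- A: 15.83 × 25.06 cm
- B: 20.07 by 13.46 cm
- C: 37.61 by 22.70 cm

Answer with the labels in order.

C, A, B

A: 25.06/15.83 ≈ 1.583 → |1.583 − 1.667| = 0.084
B: 20.07/13.46 ≈ 1.491 → |1.491 − 1.667| = 0.176
C: 37.61/22.70 ≈ 1.657 → |1.657 − 1.667| = 0.010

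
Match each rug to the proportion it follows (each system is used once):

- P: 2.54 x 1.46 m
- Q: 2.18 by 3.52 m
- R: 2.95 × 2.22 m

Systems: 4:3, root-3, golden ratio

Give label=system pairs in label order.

P = 2.54/1.46 ≈ 1.740 → root-3 (1.732)
Q = 3.52/2.18 ≈ 1.615 → golden ratio (1.618)
R = 2.95/2.22 ≈ 1.329 → 4:3 (1.333)

P=root-3, Q=golden ratio, R=4:3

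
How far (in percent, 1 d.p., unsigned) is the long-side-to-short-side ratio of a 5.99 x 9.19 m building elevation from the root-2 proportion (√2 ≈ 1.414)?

8.5%

Ratio = 9.19 / 5.99 ≈ 1.5342.
Ideal root-2 ≈ 1.4142. |1.5342 − 1.4142| / 1.4142 ≈ 8.49% → 8.5%.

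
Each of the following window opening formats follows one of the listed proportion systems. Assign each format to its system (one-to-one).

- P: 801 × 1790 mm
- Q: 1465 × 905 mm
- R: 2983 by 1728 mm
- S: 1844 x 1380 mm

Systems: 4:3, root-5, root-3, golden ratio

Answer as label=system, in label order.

P=root-5, Q=golden ratio, R=root-3, S=4:3

P = 1790/801 ≈ 2.235 → root-5 (2.236)
Q = 1465/905 ≈ 1.619 → golden ratio (1.618)
R = 2983/1728 ≈ 1.726 → root-3 (1.732)
S = 1844/1380 ≈ 1.336 → 4:3 (1.333)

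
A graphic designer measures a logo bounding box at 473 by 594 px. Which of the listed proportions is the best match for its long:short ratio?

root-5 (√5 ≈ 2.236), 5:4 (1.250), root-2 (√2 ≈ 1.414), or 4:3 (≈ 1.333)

5:4

Ratio = 594 / 473 ≈ 1.256.
Distances: root-5 2.236 (Δ 0.980); 5:4 1.250 (Δ 0.006); root-2 1.414 (Δ 0.158); 4:3 1.333 (Δ 0.077).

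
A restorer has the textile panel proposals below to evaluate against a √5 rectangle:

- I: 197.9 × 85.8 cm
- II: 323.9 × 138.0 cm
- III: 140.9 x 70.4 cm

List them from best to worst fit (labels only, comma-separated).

I: 197.9/85.8 ≈ 2.307 → |2.307 − 2.236| = 0.071
II: 323.9/138.0 ≈ 2.347 → |2.347 − 2.236| = 0.111
III: 140.9/70.4 ≈ 2.001 → |2.001 − 2.236| = 0.235

I, II, III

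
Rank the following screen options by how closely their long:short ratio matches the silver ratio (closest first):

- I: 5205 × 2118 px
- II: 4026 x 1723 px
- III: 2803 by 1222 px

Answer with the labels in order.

I, II, III

I: 5205/2118 ≈ 2.458 → |2.458 − 2.414| = 0.044
II: 4026/1723 ≈ 2.337 → |2.337 − 2.414| = 0.077
III: 2803/1222 ≈ 2.294 → |2.294 − 2.414| = 0.120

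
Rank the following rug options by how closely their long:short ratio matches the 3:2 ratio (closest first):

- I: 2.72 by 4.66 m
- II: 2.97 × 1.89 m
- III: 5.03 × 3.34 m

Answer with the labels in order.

III, II, I

Ratios: I = 4.66 / 2.72 ≈ 1.713; II = 2.97 / 1.89 ≈ 1.571; III = 5.03 / 3.34 ≈ 1.506.
|Δ from 1.500|: I 0.213; II 0.071; III 0.006.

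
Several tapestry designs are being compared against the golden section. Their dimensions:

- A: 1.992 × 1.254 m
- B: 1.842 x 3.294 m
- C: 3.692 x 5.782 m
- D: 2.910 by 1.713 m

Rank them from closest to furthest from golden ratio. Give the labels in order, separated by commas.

A: 1.992/1.254 ≈ 1.589 → |1.589 − 1.618| = 0.029
B: 3.294/1.842 ≈ 1.788 → |1.788 − 1.618| = 0.170
C: 5.782/3.692 ≈ 1.566 → |1.566 − 1.618| = 0.052
D: 2.910/1.713 ≈ 1.699 → |1.699 − 1.618| = 0.081

A, C, D, B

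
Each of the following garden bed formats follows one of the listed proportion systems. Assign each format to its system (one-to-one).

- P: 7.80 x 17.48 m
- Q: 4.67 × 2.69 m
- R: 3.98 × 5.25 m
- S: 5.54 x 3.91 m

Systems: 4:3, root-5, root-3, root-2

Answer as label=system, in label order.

P = 17.48/7.80 ≈ 2.241 → root-5 (2.236)
Q = 4.67/2.69 ≈ 1.736 → root-3 (1.732)
R = 5.25/3.98 ≈ 1.319 → 4:3 (1.333)
S = 5.54/3.91 ≈ 1.417 → root-2 (1.414)

P=root-5, Q=root-3, R=4:3, S=root-2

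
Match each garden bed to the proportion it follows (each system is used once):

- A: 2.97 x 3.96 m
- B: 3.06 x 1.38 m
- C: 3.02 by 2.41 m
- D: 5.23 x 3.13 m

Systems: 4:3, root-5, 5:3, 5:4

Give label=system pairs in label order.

A = 3.96/2.97 ≈ 1.333 → 4:3 (1.333)
B = 3.06/1.38 ≈ 2.217 → root-5 (2.236)
C = 3.02/2.41 ≈ 1.253 → 5:4 (1.250)
D = 5.23/3.13 ≈ 1.671 → 5:3 (1.667)

A=4:3, B=root-5, C=5:4, D=5:3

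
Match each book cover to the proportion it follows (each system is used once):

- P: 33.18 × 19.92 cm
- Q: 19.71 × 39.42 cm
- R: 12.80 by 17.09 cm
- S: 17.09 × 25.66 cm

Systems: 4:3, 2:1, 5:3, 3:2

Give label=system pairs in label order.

P = 33.18/19.92 ≈ 1.666 → 5:3 (1.667)
Q = 39.42/19.71 ≈ 2.000 → 2:1 (2.000)
R = 17.09/12.80 ≈ 1.335 → 4:3 (1.333)
S = 25.66/17.09 ≈ 1.501 → 3:2 (1.500)

P=5:3, Q=2:1, R=4:3, S=3:2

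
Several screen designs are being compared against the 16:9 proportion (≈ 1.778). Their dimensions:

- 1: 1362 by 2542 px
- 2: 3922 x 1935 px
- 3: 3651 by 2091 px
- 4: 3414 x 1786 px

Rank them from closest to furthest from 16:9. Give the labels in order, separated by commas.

Ratios: 1 = 2542 / 1362 ≈ 1.866; 2 = 3922 / 1935 ≈ 2.027; 3 = 3651 / 2091 ≈ 1.746; 4 = 3414 / 1786 ≈ 1.912.
|Δ from 1.778|: 1 0.088; 2 0.249; 3 0.032; 4 0.134.

3, 1, 4, 2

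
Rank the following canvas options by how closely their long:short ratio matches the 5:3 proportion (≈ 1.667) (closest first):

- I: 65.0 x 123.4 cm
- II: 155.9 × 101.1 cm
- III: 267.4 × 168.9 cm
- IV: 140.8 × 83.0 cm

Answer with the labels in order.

IV, III, II, I

Ratios: I = 123.4 / 65.0 ≈ 1.898; II = 155.9 / 101.1 ≈ 1.542; III = 267.4 / 168.9 ≈ 1.583; IV = 140.8 / 83.0 ≈ 1.696.
|Δ from 1.667|: I 0.231; II 0.125; III 0.084; IV 0.029.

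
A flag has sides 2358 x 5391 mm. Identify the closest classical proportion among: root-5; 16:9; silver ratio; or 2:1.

root-5

5391/2358 ≈ 2.286. Nearest candidates are root-5 (2.236, off by 0.050) and silver ratio (2.414, off by 0.128).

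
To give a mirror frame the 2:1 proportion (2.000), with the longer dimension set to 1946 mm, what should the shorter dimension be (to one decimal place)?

2:1 = 2.00000.
Shorter side = 1946 ÷ 2.00000 ≈ 973.000 → 973.0 mm.

973.0 mm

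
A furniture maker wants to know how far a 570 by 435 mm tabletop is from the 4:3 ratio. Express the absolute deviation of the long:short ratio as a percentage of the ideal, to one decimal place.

Ratio = 570 / 435 ≈ 1.3103.
Ideal 4:3 ≈ 1.3333. |1.3103 − 1.3333| / 1.3333 ≈ 1.73% → 1.7%.

1.7%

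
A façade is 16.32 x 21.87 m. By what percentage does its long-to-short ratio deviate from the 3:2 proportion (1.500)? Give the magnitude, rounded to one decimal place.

Ratio = 21.87 / 16.32 ≈ 1.3401.
Ideal 3:2 = 1.5000. |1.3401 − 1.5000| / 1.5000 ≈ 10.66% → 10.7%.

10.7%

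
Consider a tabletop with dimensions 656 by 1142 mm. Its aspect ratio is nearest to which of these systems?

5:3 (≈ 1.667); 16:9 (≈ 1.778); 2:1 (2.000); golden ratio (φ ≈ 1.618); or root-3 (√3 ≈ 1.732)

root-3

1142/656 ≈ 1.741. Nearest candidates are root-3 (1.732, off by 0.009) and 16:9 (1.778, off by 0.037).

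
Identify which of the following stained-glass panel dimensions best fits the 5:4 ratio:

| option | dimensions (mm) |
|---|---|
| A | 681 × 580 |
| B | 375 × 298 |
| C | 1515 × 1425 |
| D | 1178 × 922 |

B

Target 5:4 ≈ 1.250.
A: 1.174 (Δ0.076)  B: 1.258 (Δ0.008)  C: 1.063 (Δ0.187)  D: 1.278 (Δ0.028)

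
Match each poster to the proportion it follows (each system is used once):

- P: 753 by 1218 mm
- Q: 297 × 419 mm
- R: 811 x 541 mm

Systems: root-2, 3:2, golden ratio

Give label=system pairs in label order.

P = 1218/753 ≈ 1.618 → golden ratio (1.618)
Q = 419/297 ≈ 1.411 → root-2 (1.414)
R = 811/541 ≈ 1.499 → 3:2 (1.500)

P=golden ratio, Q=root-2, R=3:2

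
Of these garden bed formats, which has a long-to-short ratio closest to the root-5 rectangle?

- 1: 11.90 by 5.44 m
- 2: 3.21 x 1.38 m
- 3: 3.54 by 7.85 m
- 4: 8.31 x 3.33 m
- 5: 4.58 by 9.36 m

Ratios (long/short): 1 ≈ 2.188; 2 ≈ 2.326; 3 ≈ 2.218; 4 ≈ 2.495; 5 ≈ 2.044.
root-5 ≈ 2.236; option 3 is nearest (Δ 0.018).

3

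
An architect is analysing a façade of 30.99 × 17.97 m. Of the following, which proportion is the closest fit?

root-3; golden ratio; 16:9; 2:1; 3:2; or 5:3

Ratio = 30.99 / 17.97 ≈ 1.725.
Distances: root-3 1.732 (Δ 0.007); golden ratio 1.618 (Δ 0.107); 16:9 1.778 (Δ 0.053); 2:1 2.000 (Δ 0.275); 3:2 1.500 (Δ 0.225); 5:3 1.667 (Δ 0.058).

root-3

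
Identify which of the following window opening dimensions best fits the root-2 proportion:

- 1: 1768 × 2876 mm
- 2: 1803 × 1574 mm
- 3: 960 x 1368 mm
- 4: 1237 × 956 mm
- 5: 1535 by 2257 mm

3

Ratios (long/short): 1 ≈ 1.627; 2 ≈ 1.145; 3 ≈ 1.425; 4 ≈ 1.294; 5 ≈ 1.470.
root-2 ≈ 1.414; option 3 is nearest (Δ 0.011).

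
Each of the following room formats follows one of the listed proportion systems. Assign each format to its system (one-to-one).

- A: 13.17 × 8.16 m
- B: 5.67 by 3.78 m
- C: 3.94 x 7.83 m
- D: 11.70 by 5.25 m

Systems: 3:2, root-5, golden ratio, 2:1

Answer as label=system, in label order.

A=golden ratio, B=3:2, C=2:1, D=root-5

Ratios: A ≈ 1.614; B ≈ 1.500; C ≈ 1.987; D ≈ 2.229.
Targets: 3:2 ≈ 1.500; root-5 ≈ 2.236; golden ratio ≈ 1.618; 2:1 ≈ 2.000.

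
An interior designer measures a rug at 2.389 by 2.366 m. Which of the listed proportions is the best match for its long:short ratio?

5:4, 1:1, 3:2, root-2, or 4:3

Ratio = 2.389 / 2.366 ≈ 1.010.
Distances: 5:4 1.250 (Δ 0.240); 1:1 1.000 (Δ 0.010); 3:2 1.500 (Δ 0.490); root-2 1.414 (Δ 0.404); 4:3 1.333 (Δ 0.323).

1:1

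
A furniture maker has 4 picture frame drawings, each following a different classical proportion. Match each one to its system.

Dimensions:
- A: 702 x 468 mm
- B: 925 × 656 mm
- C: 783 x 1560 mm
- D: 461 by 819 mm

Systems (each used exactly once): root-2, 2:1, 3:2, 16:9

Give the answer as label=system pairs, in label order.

A=3:2, B=root-2, C=2:1, D=16:9

Ratios: A ≈ 1.500; B ≈ 1.410; C ≈ 1.992; D ≈ 1.777.
Targets: root-2 ≈ 1.414; 2:1 ≈ 2.000; 3:2 ≈ 1.500; 16:9 ≈ 1.778.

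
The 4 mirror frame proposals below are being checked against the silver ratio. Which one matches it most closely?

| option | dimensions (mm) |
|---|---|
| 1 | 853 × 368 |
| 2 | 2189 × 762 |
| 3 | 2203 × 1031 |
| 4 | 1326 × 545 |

4

Ratios (long/short): 1 ≈ 2.318; 2 ≈ 2.873; 3 ≈ 2.137; 4 ≈ 2.433.
silver ratio ≈ 2.414; option 4 is nearest (Δ 0.019).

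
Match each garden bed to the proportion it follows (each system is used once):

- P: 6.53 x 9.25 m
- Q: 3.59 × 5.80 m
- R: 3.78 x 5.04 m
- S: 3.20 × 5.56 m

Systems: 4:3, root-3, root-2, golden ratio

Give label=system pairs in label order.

Ratios: P ≈ 1.417; Q ≈ 1.616; R ≈ 1.333; S ≈ 1.737.
Targets: 4:3 ≈ 1.333; root-3 ≈ 1.732; root-2 ≈ 1.414; golden ratio ≈ 1.618.

P=root-2, Q=golden ratio, R=4:3, S=root-3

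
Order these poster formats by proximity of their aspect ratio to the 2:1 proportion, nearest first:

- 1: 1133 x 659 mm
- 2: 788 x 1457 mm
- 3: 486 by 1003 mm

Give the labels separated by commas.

3, 2, 1

1: 1133/659 ≈ 1.719 → |1.719 − 2.000| = 0.281
2: 1457/788 ≈ 1.849 → |1.849 − 2.000| = 0.151
3: 1003/486 ≈ 2.064 → |2.064 − 2.000| = 0.064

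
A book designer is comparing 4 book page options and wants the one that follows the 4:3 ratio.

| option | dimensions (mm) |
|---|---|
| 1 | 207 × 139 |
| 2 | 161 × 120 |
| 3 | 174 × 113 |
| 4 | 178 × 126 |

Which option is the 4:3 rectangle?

Ratios (long/short): 1 ≈ 1.489; 2 ≈ 1.342; 3 ≈ 1.540; 4 ≈ 1.413.
4:3 ≈ 1.333; option 2 is nearest (Δ 0.009).

2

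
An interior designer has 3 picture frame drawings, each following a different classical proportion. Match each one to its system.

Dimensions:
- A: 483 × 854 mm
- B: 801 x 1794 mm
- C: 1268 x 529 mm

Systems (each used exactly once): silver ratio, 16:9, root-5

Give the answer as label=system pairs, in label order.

A = 854/483 ≈ 1.768 → 16:9 (1.778)
B = 1794/801 ≈ 2.240 → root-5 (2.236)
C = 1268/529 ≈ 2.397 → silver ratio (2.414)

A=16:9, B=root-5, C=silver ratio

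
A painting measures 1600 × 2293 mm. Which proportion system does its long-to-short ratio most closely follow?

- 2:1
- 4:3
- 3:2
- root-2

root-2

Ratio = 2293 / 1600 ≈ 1.433.
Distances: 2:1 2.000 (Δ 0.567); 4:3 1.333 (Δ 0.100); 3:2 1.500 (Δ 0.067); root-2 1.414 (Δ 0.019).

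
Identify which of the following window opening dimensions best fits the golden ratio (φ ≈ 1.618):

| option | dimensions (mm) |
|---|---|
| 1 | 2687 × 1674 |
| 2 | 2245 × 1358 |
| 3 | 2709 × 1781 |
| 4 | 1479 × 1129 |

Ratios (long/short): 1 ≈ 1.605; 2 ≈ 1.653; 3 ≈ 1.521; 4 ≈ 1.310.
golden ratio ≈ 1.618; option 1 is nearest (Δ 0.013).

1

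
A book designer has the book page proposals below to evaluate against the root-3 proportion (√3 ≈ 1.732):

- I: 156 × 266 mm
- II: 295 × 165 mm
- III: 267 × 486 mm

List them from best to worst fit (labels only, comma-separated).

I: 266/156 ≈ 1.705 → |1.705 − 1.732| = 0.027
II: 295/165 ≈ 1.788 → |1.788 − 1.732| = 0.056
III: 486/267 ≈ 1.820 → |1.820 − 1.732| = 0.088

I, II, III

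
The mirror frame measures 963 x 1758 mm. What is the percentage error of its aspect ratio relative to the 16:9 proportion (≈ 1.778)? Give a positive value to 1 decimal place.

2.7%

Ratio = 1758 / 963 ≈ 1.8255.
Ideal 16:9 ≈ 1.7778. |1.8255 − 1.7778| / 1.7778 ≈ 2.68% → 2.7%.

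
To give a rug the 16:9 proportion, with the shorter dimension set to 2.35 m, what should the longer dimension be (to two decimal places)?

4.18 m

16:9 ≈ 1.77778.
Longer side = 2.35 × 1.77778 ≈ 4.1778 → 4.18 m.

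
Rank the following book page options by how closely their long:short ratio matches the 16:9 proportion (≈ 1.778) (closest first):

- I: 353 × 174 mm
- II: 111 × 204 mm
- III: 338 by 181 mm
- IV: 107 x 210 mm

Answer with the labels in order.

II, III, IV, I

Ratios: I = 353 / 174 ≈ 2.029; II = 204 / 111 ≈ 1.838; III = 338 / 181 ≈ 1.867; IV = 210 / 107 ≈ 1.963.
|Δ from 1.778|: I 0.251; II 0.060; III 0.089; IV 0.185.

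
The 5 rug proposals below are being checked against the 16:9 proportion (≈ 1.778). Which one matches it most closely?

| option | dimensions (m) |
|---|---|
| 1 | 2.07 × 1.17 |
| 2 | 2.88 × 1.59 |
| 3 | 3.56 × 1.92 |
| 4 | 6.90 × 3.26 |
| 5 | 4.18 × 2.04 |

Ratios (long/short): 1 ≈ 1.769; 2 ≈ 1.811; 3 ≈ 1.854; 4 ≈ 2.117; 5 ≈ 2.049.
16:9 ≈ 1.778; option 1 is nearest (Δ 0.009).

1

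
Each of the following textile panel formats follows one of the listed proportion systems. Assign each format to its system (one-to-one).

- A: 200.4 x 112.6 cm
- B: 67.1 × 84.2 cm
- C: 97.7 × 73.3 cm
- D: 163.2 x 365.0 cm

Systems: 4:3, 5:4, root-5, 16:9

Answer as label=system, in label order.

A=16:9, B=5:4, C=4:3, D=root-5

A = 200.4/112.6 ≈ 1.780 → 16:9 (1.778)
B = 84.2/67.1 ≈ 1.255 → 5:4 (1.250)
C = 97.7/73.3 ≈ 1.333 → 4:3 (1.333)
D = 365.0/163.2 ≈ 2.237 → root-5 (2.236)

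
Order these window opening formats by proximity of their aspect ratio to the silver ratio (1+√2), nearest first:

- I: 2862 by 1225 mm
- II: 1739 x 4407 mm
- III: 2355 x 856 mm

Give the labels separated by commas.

I, II, III

Ratios: I = 2862 / 1225 ≈ 2.336; II = 4407 / 1739 ≈ 2.534; III = 2355 / 856 ≈ 2.751.
|Δ from 2.414|: I 0.078; II 0.120; III 0.337.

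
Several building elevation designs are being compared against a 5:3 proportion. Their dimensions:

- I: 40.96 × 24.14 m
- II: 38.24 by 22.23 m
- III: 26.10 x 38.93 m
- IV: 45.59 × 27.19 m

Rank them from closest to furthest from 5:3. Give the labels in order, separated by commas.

IV, I, II, III

Ratios: I = 40.96 / 24.14 ≈ 1.697; II = 38.24 / 22.23 ≈ 1.720; III = 38.93 / 26.10 ≈ 1.492; IV = 45.59 / 27.19 ≈ 1.677.
|Δ from 1.667|: I 0.030; II 0.053; III 0.175; IV 0.010.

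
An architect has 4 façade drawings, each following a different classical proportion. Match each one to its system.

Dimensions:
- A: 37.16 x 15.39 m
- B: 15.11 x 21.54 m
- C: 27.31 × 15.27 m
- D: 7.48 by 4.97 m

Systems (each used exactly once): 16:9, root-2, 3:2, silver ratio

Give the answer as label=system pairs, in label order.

A = 37.16/15.39 ≈ 2.415 → silver ratio (2.414)
B = 21.54/15.11 ≈ 1.426 → root-2 (1.414)
C = 27.31/15.27 ≈ 1.788 → 16:9 (1.778)
D = 7.48/4.97 ≈ 1.505 → 3:2 (1.500)

A=silver ratio, B=root-2, C=16:9, D=3:2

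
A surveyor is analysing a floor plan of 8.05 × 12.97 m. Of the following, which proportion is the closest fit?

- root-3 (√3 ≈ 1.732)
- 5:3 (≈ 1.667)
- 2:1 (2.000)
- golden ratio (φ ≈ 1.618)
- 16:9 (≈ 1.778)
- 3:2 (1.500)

12.97/8.05 ≈ 1.611. Nearest candidates are golden ratio (1.618, off by 0.007) and 5:3 (1.667, off by 0.056).

golden ratio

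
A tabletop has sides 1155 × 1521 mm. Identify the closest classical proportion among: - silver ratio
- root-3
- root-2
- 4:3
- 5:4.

4:3

1521/1155 ≈ 1.317. Nearest candidates are 4:3 (1.333, off by 0.016) and 5:4 (1.250, off by 0.067).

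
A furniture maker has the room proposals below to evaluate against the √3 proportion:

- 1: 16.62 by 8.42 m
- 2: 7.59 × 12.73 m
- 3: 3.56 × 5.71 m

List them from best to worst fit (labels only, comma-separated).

1: 16.62/8.42 ≈ 1.974 → |1.974 − 1.732| = 0.242
2: 12.73/7.59 ≈ 1.677 → |1.677 − 1.732| = 0.055
3: 5.71/3.56 ≈ 1.604 → |1.604 − 1.732| = 0.128

2, 3, 1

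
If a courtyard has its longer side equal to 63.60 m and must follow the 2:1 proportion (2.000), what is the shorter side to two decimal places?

31.80 m

2:1 = 2.00000.
Shorter side = 63.60 ÷ 2.00000 ≈ 31.8000 → 31.80 m.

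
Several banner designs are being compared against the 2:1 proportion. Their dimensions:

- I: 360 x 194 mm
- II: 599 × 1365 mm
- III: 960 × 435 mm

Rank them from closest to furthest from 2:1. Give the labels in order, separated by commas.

I: 360/194 ≈ 1.856 → |1.856 − 2.000| = 0.144
II: 1365/599 ≈ 2.279 → |2.279 − 2.000| = 0.279
III: 960/435 ≈ 2.207 → |2.207 − 2.000| = 0.207

I, III, II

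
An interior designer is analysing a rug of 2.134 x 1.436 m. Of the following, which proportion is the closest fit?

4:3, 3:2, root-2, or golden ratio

3:2

2.134/1.436 ≈ 1.486. Nearest candidates are 3:2 (1.500, off by 0.014) and root-2 (1.414, off by 0.072).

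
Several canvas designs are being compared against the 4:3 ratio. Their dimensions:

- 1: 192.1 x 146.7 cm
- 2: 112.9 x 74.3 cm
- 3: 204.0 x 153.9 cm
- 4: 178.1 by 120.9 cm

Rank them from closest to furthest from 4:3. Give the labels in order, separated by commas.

Ratios: 1 = 192.1 / 146.7 ≈ 1.309; 2 = 112.9 / 74.3 ≈ 1.520; 3 = 204.0 / 153.9 ≈ 1.326; 4 = 178.1 / 120.9 ≈ 1.473.
|Δ from 1.333|: 1 0.024; 2 0.187; 3 0.007; 4 0.140.

3, 1, 4, 2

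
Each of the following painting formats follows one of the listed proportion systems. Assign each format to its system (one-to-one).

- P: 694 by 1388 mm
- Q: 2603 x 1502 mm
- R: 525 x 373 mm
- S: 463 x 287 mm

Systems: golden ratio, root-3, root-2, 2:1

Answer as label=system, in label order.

P=2:1, Q=root-3, R=root-2, S=golden ratio

P = 1388/694 ≈ 2.000 → 2:1 (2.000)
Q = 2603/1502 ≈ 1.733 → root-3 (1.732)
R = 525/373 ≈ 1.408 → root-2 (1.414)
S = 463/287 ≈ 1.613 → golden ratio (1.618)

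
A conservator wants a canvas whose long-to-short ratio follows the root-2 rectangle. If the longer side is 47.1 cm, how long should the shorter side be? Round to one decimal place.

root-2 ≈ 1.41421.
Shorter side = 47.1 ÷ 1.41421 ≈ 33.305 → 33.3 cm.

33.3 cm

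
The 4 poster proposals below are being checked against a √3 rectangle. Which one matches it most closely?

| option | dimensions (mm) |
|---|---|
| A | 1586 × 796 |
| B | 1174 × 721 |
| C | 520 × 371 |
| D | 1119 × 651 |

D

Ratios (long/short): A ≈ 1.992; B ≈ 1.628; C ≈ 1.402; D ≈ 1.719.
root-3 ≈ 1.732; option D is nearest (Δ 0.013).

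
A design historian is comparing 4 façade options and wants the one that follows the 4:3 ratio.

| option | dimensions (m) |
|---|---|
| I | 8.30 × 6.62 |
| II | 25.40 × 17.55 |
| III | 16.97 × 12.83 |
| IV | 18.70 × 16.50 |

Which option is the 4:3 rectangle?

Target 4:3 ≈ 1.333.
I: 1.254 (Δ0.079)  II: 1.447 (Δ0.114)  III: 1.323 (Δ0.010)  IV: 1.133 (Δ0.200)

III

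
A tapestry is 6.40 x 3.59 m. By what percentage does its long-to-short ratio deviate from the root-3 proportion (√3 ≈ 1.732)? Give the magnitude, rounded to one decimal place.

Ratio = 6.40 / 3.59 ≈ 1.7827.
Ideal root-3 ≈ 1.7321. |1.7827 − 1.7321| / 1.7321 ≈ 2.92% → 2.9%.

2.9%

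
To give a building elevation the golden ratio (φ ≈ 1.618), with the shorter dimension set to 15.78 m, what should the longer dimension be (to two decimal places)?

golden ratio ≈ 1.61803.
Longer side = 15.78 × 1.61803 ≈ 25.5325 → 25.53 m.

25.53 m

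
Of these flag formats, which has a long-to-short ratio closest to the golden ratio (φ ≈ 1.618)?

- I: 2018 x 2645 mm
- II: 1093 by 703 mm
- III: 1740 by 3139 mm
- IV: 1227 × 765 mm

Target golden ratio ≈ 1.618.
I: 1.311 (Δ0.307)  II: 1.555 (Δ0.063)  III: 1.804 (Δ0.186)  IV: 1.604 (Δ0.014)

IV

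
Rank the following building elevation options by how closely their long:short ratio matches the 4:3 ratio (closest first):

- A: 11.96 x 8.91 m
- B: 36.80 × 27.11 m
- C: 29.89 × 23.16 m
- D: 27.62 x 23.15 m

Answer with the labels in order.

Ratios: A = 11.96 / 8.91 ≈ 1.342; B = 36.80 / 27.11 ≈ 1.357; C = 29.89 / 23.16 ≈ 1.291; D = 27.62 / 23.15 ≈ 1.193.
|Δ from 1.333|: A 0.009; B 0.024; C 0.042; D 0.140.

A, B, C, D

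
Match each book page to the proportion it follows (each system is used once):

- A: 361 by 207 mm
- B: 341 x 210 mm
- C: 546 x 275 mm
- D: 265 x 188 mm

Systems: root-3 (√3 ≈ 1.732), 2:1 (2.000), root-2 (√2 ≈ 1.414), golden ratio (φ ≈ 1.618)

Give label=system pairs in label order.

Ratios: A ≈ 1.744; B ≈ 1.624; C ≈ 1.985; D ≈ 1.410.
Targets: root-3 ≈ 1.732; 2:1 ≈ 2.000; root-2 ≈ 1.414; golden ratio ≈ 1.618.

A=root-3, B=golden ratio, C=2:1, D=root-2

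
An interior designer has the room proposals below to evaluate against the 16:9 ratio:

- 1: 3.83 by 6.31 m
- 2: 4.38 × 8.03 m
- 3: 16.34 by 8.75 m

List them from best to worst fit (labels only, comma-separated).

2, 3, 1

Ratios: 1 = 6.31 / 3.83 ≈ 1.648; 2 = 8.03 / 4.38 ≈ 1.833; 3 = 16.34 / 8.75 ≈ 1.867.
|Δ from 1.778|: 1 0.130; 2 0.055; 3 0.089.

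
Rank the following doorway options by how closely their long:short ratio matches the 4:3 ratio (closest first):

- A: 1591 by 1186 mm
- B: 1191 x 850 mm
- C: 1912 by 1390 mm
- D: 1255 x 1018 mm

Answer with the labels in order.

A, C, B, D

Ratios: A = 1591 / 1186 ≈ 1.341; B = 1191 / 850 ≈ 1.401; C = 1912 / 1390 ≈ 1.376; D = 1255 / 1018 ≈ 1.233.
|Δ from 1.333|: A 0.008; B 0.068; C 0.043; D 0.100.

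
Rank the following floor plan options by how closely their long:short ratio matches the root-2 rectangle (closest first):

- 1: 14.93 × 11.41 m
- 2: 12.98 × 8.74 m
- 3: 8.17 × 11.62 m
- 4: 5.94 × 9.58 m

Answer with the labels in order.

3, 2, 1, 4

1: 14.93/11.41 ≈ 1.309 → |1.309 − 1.414| = 0.105
2: 12.98/8.74 ≈ 1.485 → |1.485 − 1.414| = 0.071
3: 11.62/8.17 ≈ 1.422 → |1.422 − 1.414| = 0.008
4: 9.58/5.94 ≈ 1.613 → |1.613 − 1.414| = 0.199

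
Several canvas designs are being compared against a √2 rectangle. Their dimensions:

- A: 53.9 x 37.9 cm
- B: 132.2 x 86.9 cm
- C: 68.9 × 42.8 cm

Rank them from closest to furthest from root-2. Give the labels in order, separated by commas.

A, B, C

Ratios: A = 53.9 / 37.9 ≈ 1.422; B = 132.2 / 86.9 ≈ 1.521; C = 68.9 / 42.8 ≈ 1.610.
|Δ from 1.414|: A 0.008; B 0.107; C 0.196.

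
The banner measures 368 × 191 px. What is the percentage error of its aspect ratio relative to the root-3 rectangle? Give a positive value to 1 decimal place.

11.2%

Ratio = 368 / 191 ≈ 1.9267.
Ideal root-3 ≈ 1.7321. |1.9267 − 1.7321| / 1.7321 ≈ 11.23% → 11.2%.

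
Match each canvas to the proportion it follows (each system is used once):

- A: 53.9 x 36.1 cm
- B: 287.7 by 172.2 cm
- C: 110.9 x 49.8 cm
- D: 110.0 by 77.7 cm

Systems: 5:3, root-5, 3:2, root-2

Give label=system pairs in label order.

A=3:2, B=5:3, C=root-5, D=root-2

Ratios: A ≈ 1.493; B ≈ 1.671; C ≈ 2.227; D ≈ 1.416.
Targets: 5:3 ≈ 1.667; root-5 ≈ 2.236; 3:2 ≈ 1.500; root-2 ≈ 1.414.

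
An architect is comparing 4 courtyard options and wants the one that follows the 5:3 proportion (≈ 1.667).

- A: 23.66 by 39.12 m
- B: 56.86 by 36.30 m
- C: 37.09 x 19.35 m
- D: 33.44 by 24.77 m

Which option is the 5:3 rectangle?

A

Target 5:3 ≈ 1.667.
A: 1.653 (Δ0.014)  B: 1.566 (Δ0.101)  C: 1.917 (Δ0.250)  D: 1.350 (Δ0.317)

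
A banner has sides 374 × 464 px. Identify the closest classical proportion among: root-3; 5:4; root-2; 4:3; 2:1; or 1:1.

5:4

Ratio = 464 / 374 ≈ 1.241.
Distances: root-3 1.732 (Δ 0.491); 5:4 1.250 (Δ 0.009); root-2 1.414 (Δ 0.173); 4:3 1.333 (Δ 0.092); 2:1 2.000 (Δ 0.759); 1:1 1.000 (Δ 0.241).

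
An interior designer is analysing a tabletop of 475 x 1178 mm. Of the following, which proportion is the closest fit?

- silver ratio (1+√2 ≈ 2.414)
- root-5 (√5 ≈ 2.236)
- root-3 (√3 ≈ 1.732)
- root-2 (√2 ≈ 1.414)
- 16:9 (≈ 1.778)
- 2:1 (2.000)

Ratio = 1178 / 475 ≈ 2.480.
Distances: silver ratio 2.414 (Δ 0.066); root-5 2.236 (Δ 0.244); root-3 1.732 (Δ 0.748); root-2 1.414 (Δ 1.066); 16:9 1.778 (Δ 0.702); 2:1 2.000 (Δ 0.480).

silver ratio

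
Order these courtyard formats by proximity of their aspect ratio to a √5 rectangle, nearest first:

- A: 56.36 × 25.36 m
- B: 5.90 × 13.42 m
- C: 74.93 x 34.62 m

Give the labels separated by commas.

A, B, C

A: 56.36/25.36 ≈ 2.222 → |2.222 − 2.236| = 0.014
B: 13.42/5.90 ≈ 2.275 → |2.275 − 2.236| = 0.039
C: 74.93/34.62 ≈ 2.164 → |2.164 − 2.236| = 0.072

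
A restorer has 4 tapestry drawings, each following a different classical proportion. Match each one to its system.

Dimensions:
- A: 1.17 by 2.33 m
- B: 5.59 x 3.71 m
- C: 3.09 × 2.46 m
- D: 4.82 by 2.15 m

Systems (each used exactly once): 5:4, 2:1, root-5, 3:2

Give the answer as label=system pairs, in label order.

A = 2.33/1.17 ≈ 1.991 → 2:1 (2.000)
B = 5.59/3.71 ≈ 1.507 → 3:2 (1.500)
C = 3.09/2.46 ≈ 1.256 → 5:4 (1.250)
D = 4.82/2.15 ≈ 2.242 → root-5 (2.236)

A=2:1, B=3:2, C=5:4, D=root-5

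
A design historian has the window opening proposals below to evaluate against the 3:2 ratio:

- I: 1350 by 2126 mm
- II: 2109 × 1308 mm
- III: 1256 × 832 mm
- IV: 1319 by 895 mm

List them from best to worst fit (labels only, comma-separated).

III, IV, I, II

I: 2126/1350 ≈ 1.575 → |1.575 − 1.500| = 0.075
II: 2109/1308 ≈ 1.612 → |1.612 − 1.500| = 0.112
III: 1256/832 ≈ 1.510 → |1.510 − 1.500| = 0.010
IV: 1319/895 ≈ 1.474 → |1.474 − 1.500| = 0.026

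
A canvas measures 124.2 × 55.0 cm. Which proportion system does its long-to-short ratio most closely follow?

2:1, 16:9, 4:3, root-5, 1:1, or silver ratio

Ratio = 124.2 / 55.0 ≈ 2.258.
Distances: 2:1 2.000 (Δ 0.258); 16:9 1.778 (Δ 0.480); 4:3 1.333 (Δ 0.925); root-5 2.236 (Δ 0.022); 1:1 1.000 (Δ 1.258); silver ratio 2.414 (Δ 0.156).

root-5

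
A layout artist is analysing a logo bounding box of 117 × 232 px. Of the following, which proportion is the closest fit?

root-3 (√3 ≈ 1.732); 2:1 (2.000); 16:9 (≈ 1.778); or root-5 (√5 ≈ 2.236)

232/117 ≈ 1.983. Nearest candidates are 2:1 (2.000, off by 0.017) and 16:9 (1.778, off by 0.205).

2:1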